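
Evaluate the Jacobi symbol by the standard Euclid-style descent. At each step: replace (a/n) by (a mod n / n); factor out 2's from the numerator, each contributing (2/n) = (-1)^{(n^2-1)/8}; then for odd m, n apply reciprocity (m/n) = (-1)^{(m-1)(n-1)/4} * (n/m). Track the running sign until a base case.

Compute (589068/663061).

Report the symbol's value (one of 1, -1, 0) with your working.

-1

589068 = 2^2·147267; (2/663061) = -1 since 663061 mod 8 = 5, so (589068/663061) = (-1)^2·(147267/663061); sign now +1
reciprocity: (147267/663061) = +1·(663061/147267) since 147267 mod 4 = 3, 663061 mod 4 = 1; sign now +1
(663061/147267) = (73993/147267)   [reduce mod 147267]
reciprocity: (73993/147267) = +1·(147267/73993) since 73993 mod 4 = 1, 147267 mod 4 = 3; sign now +1
(147267/73993) = (73274/73993)   [reduce mod 73993]
73274 = 2^1·36637; (2/73993) = +1 since 73993 mod 8 = 1, so (73274/73993) = (+1)^1·(36637/73993); sign now +1
reciprocity: (36637/73993) = +1·(73993/36637) since 36637 mod 4 = 1, 73993 mod 4 = 1; sign now +1
(73993/36637) = (719/36637)   [reduce mod 36637]
reciprocity: (719/36637) = +1·(36637/719) since 719 mod 4 = 3, 36637 mod 4 = 1; sign now +1
(36637/719) = (687/719)   [reduce mod 719]
reciprocity: (687/719) = -1·(719/687) since 687 mod 4 = 3, 719 mod 4 = 3; sign now -1
(719/687) = (32/687)   [reduce mod 687]
32 = 2^5·1; (2/687) = +1 since 687 mod 8 = 7, so (32/687) = (+1)^5·(1/687); sign now -1
(1/687) = 1; final value = sign = -1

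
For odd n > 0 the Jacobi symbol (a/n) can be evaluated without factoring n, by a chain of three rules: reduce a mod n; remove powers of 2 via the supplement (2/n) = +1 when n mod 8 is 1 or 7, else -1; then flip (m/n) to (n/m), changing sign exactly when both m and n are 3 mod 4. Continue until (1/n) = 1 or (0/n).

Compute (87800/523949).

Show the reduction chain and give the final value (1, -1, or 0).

-1

factor out 2^3: 87800 = 2^3·10975; with 523949 mod 8 = 5, (2/523949) = -1; sign now -1; continue with (10975/523949)
flip (10975/523949) -> (523949/10975): both odd, 10975 mod 4 = 3, 523949 mod 4 = 1, so the flip contributes +1; sign now -1
(523949/10975): 523949 mod 10975 = 8124, so (523949/10975) = (8124/10975)
factor out 2^2: 8124 = 2^2·2031; with 10975 mod 8 = 7, (2/10975) = +1; sign now -1; continue with (2031/10975)
flip (2031/10975) -> (10975/2031): both odd, 2031 mod 4 = 3, 10975 mod 4 = 3, so the flip contributes -1; sign now +1
(10975/2031): 10975 mod 2031 = 820, so (10975/2031) = (820/2031)
factor out 2^2: 820 = 2^2·205; with 2031 mod 8 = 7, (2/2031) = +1; sign now +1; continue with (205/2031)
flip (205/2031) -> (2031/205): both odd, 205 mod 4 = 1, 2031 mod 4 = 3, so the flip contributes +1; sign now +1
(2031/205): 2031 mod 205 = 186, so (2031/205) = (186/205)
factor out 2^1: 186 = 2^1·93; with 205 mod 8 = 5, (2/205) = -1; sign now -1; continue with (93/205)
flip (93/205) -> (205/93): both odd, 93 mod 4 = 1, 205 mod 4 = 1, so the flip contributes +1; sign now -1
(205/93): 205 mod 93 = 19, so (205/93) = (19/93)
flip (19/93) -> (93/19): both odd, 19 mod 4 = 3, 93 mod 4 = 1, so the flip contributes +1; sign now -1
(93/19): 93 mod 19 = 17, so (93/19) = (17/19)
flip (17/19) -> (19/17): both odd, 17 mod 4 = 1, 19 mod 4 = 3, so the flip contributes +1; sign now -1
(19/17): 19 mod 17 = 2, so (19/17) = (2/17)
factor out 2^1: 2 = 2^1·1; with 17 mod 8 = 1, (2/17) = +1; sign now -1; continue with (1/17)
reached (1/17) = 1, so the symbol is -1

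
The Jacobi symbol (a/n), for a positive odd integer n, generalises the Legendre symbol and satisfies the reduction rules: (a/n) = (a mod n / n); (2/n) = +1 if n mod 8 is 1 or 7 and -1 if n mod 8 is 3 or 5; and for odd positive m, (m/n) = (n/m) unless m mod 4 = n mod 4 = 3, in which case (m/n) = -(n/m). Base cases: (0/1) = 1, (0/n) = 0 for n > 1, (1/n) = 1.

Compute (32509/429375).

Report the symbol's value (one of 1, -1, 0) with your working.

reciprocity: (32509/429375) = +1·(429375/32509) since 32509 mod 4 = 1, 429375 mod 4 = 3; sign now +1
(429375/32509) = (6758/32509)   [reduce mod 32509]
6758 = 2^1·3379; (2/32509) = -1 since 32509 mod 8 = 5, so (6758/32509) = (-1)^1·(3379/32509); sign now -1
reciprocity: (3379/32509) = +1·(32509/3379) since 3379 mod 4 = 3, 32509 mod 4 = 1; sign now -1
(32509/3379) = (2098/3379)   [reduce mod 3379]
2098 = 2^1·1049; (2/3379) = -1 since 3379 mod 8 = 3, so (2098/3379) = (-1)^1·(1049/3379); sign now +1
reciprocity: (1049/3379) = +1·(3379/1049) since 1049 mod 4 = 1, 3379 mod 4 = 3; sign now +1
(3379/1049) = (232/1049)   [reduce mod 1049]
232 = 2^3·29; (2/1049) = +1 since 1049 mod 8 = 1, so (232/1049) = (+1)^3·(29/1049); sign now +1
reciprocity: (29/1049) = +1·(1049/29) since 29 mod 4 = 1, 1049 mod 4 = 1; sign now +1
(1049/29) = (5/29)   [reduce mod 29]
reciprocity: (5/29) = +1·(29/5) since 5 mod 4 = 1, 29 mod 4 = 1; sign now +1
(29/5) = (4/5)   [reduce mod 5]
4 = 2^2·1; (2/5) = -1 since 5 mod 8 = 5, so (4/5) = (-1)^2·(1/5); sign now +1
(1/5) = 1; final value = sign = +1

1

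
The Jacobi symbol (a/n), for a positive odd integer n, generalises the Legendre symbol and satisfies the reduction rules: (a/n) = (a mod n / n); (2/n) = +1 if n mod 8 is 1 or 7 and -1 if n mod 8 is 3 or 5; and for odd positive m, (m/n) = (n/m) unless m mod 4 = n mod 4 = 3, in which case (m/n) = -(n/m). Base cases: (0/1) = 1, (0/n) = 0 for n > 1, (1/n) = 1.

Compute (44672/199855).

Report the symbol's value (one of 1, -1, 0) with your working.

factor out 2^7: 44672 = 2^7·349; with 199855 mod 8 = 7, (2/199855) = +1; sign now +1; continue with (349/199855)
flip (349/199855) -> (199855/349): both odd, 349 mod 4 = 1, 199855 mod 4 = 3, so the flip contributes +1; sign now +1
(199855/349): 199855 mod 349 = 227, so (199855/349) = (227/349)
flip (227/349) -> (349/227): both odd, 227 mod 4 = 3, 349 mod 4 = 1, so the flip contributes +1; sign now +1
(349/227): 349 mod 227 = 122, so (349/227) = (122/227)
factor out 2^1: 122 = 2^1·61; with 227 mod 8 = 3, (2/227) = -1; sign now -1; continue with (61/227)
flip (61/227) -> (227/61): both odd, 61 mod 4 = 1, 227 mod 4 = 3, so the flip contributes +1; sign now -1
(227/61): 227 mod 61 = 44, so (227/61) = (44/61)
factor out 2^2: 44 = 2^2·11; with 61 mod 8 = 5, (2/61) = -1; sign now -1; continue with (11/61)
flip (11/61) -> (61/11): both odd, 11 mod 4 = 3, 61 mod 4 = 1, so the flip contributes +1; sign now -1
(61/11): 61 mod 11 = 6, so (61/11) = (6/11)
factor out 2^1: 6 = 2^1·3; with 11 mod 8 = 3, (2/11) = -1; sign now +1; continue with (3/11)
flip (3/11) -> (11/3): both odd, 3 mod 4 = 3, 11 mod 4 = 3, so the flip contributes -1; sign now -1
(11/3): 11 mod 3 = 2, so (11/3) = (2/3)
factor out 2^1: 2 = 2^1·1; with 3 mod 8 = 3, (2/3) = -1; sign now +1; continue with (1/3)
reached (1/3) = 1, so the symbol is +1

1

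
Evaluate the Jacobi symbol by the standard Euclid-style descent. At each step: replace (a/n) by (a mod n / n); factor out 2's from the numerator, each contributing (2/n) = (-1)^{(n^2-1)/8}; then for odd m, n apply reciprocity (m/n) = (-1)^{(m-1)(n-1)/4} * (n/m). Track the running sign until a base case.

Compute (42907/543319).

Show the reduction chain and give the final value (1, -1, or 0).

1

flip (42907/543319) -> (543319/42907): both odd, 42907 mod 4 = 3, 543319 mod 4 = 3, so the flip contributes -1; sign now -1
(543319/42907): 543319 mod 42907 = 28435, so (543319/42907) = (28435/42907)
flip (28435/42907) -> (42907/28435): both odd, 28435 mod 4 = 3, 42907 mod 4 = 3, so the flip contributes -1; sign now +1
(42907/28435): 42907 mod 28435 = 14472, so (42907/28435) = (14472/28435)
factor out 2^3: 14472 = 2^3·1809; with 28435 mod 8 = 3, (2/28435) = -1; sign now -1; continue with (1809/28435)
flip (1809/28435) -> (28435/1809): both odd, 1809 mod 4 = 1, 28435 mod 4 = 3, so the flip contributes +1; sign now -1
(28435/1809): 28435 mod 1809 = 1300, so (28435/1809) = (1300/1809)
factor out 2^2: 1300 = 2^2·325; with 1809 mod 8 = 1, (2/1809) = +1; sign now -1; continue with (325/1809)
flip (325/1809) -> (1809/325): both odd, 325 mod 4 = 1, 1809 mod 4 = 1, so the flip contributes +1; sign now -1
(1809/325): 1809 mod 325 = 184, so (1809/325) = (184/325)
factor out 2^3: 184 = 2^3·23; with 325 mod 8 = 5, (2/325) = -1; sign now +1; continue with (23/325)
flip (23/325) -> (325/23): both odd, 23 mod 4 = 3, 325 mod 4 = 1, so the flip contributes +1; sign now +1
(325/23): 325 mod 23 = 3, so (325/23) = (3/23)
flip (3/23) -> (23/3): both odd, 3 mod 4 = 3, 23 mod 4 = 3, so the flip contributes -1; sign now -1
(23/3): 23 mod 3 = 2, so (23/3) = (2/3)
factor out 2^1: 2 = 2^1·1; with 3 mod 8 = 3, (2/3) = -1; sign now +1; continue with (1/3)
reached (1/3) = 1, so the symbol is +1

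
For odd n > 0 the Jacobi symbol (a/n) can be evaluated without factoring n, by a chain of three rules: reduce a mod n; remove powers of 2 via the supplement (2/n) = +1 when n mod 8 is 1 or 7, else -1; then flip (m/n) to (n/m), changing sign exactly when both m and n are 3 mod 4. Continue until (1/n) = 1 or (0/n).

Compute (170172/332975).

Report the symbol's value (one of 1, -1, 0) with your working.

-1

factor out 2^2: 170172 = 2^2·42543; with 332975 mod 8 = 7, (2/332975) = +1; sign now +1; continue with (42543/332975)
flip (42543/332975) -> (332975/42543): both odd, 42543 mod 4 = 3, 332975 mod 4 = 3, so the flip contributes -1; sign now -1
(332975/42543): 332975 mod 42543 = 35174, so (332975/42543) = (35174/42543)
factor out 2^1: 35174 = 2^1·17587; with 42543 mod 8 = 7, (2/42543) = +1; sign now -1; continue with (17587/42543)
flip (17587/42543) -> (42543/17587): both odd, 17587 mod 4 = 3, 42543 mod 4 = 3, so the flip contributes -1; sign now +1
(42543/17587): 42543 mod 17587 = 7369, so (42543/17587) = (7369/17587)
flip (7369/17587) -> (17587/7369): both odd, 7369 mod 4 = 1, 17587 mod 4 = 3, so the flip contributes +1; sign now +1
(17587/7369): 17587 mod 7369 = 2849, so (17587/7369) = (2849/7369)
flip (2849/7369) -> (7369/2849): both odd, 2849 mod 4 = 1, 7369 mod 4 = 1, so the flip contributes +1; sign now +1
(7369/2849): 7369 mod 2849 = 1671, so (7369/2849) = (1671/2849)
flip (1671/2849) -> (2849/1671): both odd, 1671 mod 4 = 3, 2849 mod 4 = 1, so the flip contributes +1; sign now +1
(2849/1671): 2849 mod 1671 = 1178, so (2849/1671) = (1178/1671)
factor out 2^1: 1178 = 2^1·589; with 1671 mod 8 = 7, (2/1671) = +1; sign now +1; continue with (589/1671)
flip (589/1671) -> (1671/589): both odd, 589 mod 4 = 1, 1671 mod 4 = 3, so the flip contributes +1; sign now +1
(1671/589): 1671 mod 589 = 493, so (1671/589) = (493/589)
flip (493/589) -> (589/493): both odd, 493 mod 4 = 1, 589 mod 4 = 1, so the flip contributes +1; sign now +1
(589/493): 589 mod 493 = 96, so (589/493) = (96/493)
factor out 2^5: 96 = 2^5·3; with 493 mod 8 = 5, (2/493) = -1; sign now -1; continue with (3/493)
flip (3/493) -> (493/3): both odd, 3 mod 4 = 3, 493 mod 4 = 1, so the flip contributes +1; sign now -1
(493/3): 493 mod 3 = 1, so (493/3) = (1/3)
reached (1/3) = 1, so the symbol is -1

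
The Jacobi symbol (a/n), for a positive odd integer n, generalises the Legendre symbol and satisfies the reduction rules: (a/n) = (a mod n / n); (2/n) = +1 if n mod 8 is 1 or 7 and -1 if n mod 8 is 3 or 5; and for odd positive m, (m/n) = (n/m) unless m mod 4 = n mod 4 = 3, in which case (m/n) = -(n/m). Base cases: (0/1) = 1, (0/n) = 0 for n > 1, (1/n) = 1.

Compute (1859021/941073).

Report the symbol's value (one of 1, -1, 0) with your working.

-1

(1859021/941073): 1859021 mod 941073 = 917948, so (1859021/941073) = (917948/941073)
factor out 2^2: 917948 = 2^2·229487; with 941073 mod 8 = 1, (2/941073) = +1; sign now +1; continue with (229487/941073)
flip (229487/941073) -> (941073/229487): both odd, 229487 mod 4 = 3, 941073 mod 4 = 1, so the flip contributes +1; sign now +1
(941073/229487): 941073 mod 229487 = 23125, so (941073/229487) = (23125/229487)
flip (23125/229487) -> (229487/23125): both odd, 23125 mod 4 = 1, 229487 mod 4 = 3, so the flip contributes +1; sign now +1
(229487/23125): 229487 mod 23125 = 21362, so (229487/23125) = (21362/23125)
factor out 2^1: 21362 = 2^1·10681; with 23125 mod 8 = 5, (2/23125) = -1; sign now -1; continue with (10681/23125)
flip (10681/23125) -> (23125/10681): both odd, 10681 mod 4 = 1, 23125 mod 4 = 1, so the flip contributes +1; sign now -1
(23125/10681): 23125 mod 10681 = 1763, so (23125/10681) = (1763/10681)
flip (1763/10681) -> (10681/1763): both odd, 1763 mod 4 = 3, 10681 mod 4 = 1, so the flip contributes +1; sign now -1
(10681/1763): 10681 mod 1763 = 103, so (10681/1763) = (103/1763)
flip (103/1763) -> (1763/103): both odd, 103 mod 4 = 3, 1763 mod 4 = 3, so the flip contributes -1; sign now +1
(1763/103): 1763 mod 103 = 12, so (1763/103) = (12/103)
factor out 2^2: 12 = 2^2·3; with 103 mod 8 = 7, (2/103) = +1; sign now +1; continue with (3/103)
flip (3/103) -> (103/3): both odd, 3 mod 4 = 3, 103 mod 4 = 3, so the flip contributes -1; sign now -1
(103/3): 103 mod 3 = 1, so (103/3) = (1/3)
reached (1/3) = 1, so the symbol is -1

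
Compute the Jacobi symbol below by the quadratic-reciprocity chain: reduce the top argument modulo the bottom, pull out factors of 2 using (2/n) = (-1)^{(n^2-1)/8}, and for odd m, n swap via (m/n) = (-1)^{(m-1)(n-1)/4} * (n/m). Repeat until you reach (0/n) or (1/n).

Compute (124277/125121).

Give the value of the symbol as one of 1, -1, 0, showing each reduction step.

1

reciprocity: (124277/125121) = +1·(125121/124277) since 124277 mod 4 = 1, 125121 mod 4 = 1; sign now +1
(125121/124277) = (844/124277)   [reduce mod 124277]
844 = 2^2·211; (2/124277) = -1 since 124277 mod 8 = 5, so (844/124277) = (-1)^2·(211/124277); sign now +1
reciprocity: (211/124277) = +1·(124277/211) since 211 mod 4 = 3, 124277 mod 4 = 1; sign now +1
(124277/211) = (209/211)   [reduce mod 211]
reciprocity: (209/211) = +1·(211/209) since 209 mod 4 = 1, 211 mod 4 = 3; sign now +1
(211/209) = (2/209)   [reduce mod 209]
2 = 2^1·1; (2/209) = +1 since 209 mod 8 = 1, so (2/209) = (+1)^1·(1/209); sign now +1
(1/209) = 1; final value = sign = +1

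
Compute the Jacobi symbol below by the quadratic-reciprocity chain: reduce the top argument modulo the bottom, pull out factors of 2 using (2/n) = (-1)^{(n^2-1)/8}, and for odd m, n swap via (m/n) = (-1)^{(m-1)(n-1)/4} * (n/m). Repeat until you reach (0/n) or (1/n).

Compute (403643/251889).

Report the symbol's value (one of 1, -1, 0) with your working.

(403643/251889): 403643 mod 251889 = 151754, so (403643/251889) = (151754/251889)
factor out 2^1: 151754 = 2^1·75877; with 251889 mod 8 = 1, (2/251889) = +1; sign now +1; continue with (75877/251889)
flip (75877/251889) -> (251889/75877): both odd, 75877 mod 4 = 1, 251889 mod 4 = 1, so the flip contributes +1; sign now +1
(251889/75877): 251889 mod 75877 = 24258, so (251889/75877) = (24258/75877)
factor out 2^1: 24258 = 2^1·12129; with 75877 mod 8 = 5, (2/75877) = -1; sign now -1; continue with (12129/75877)
flip (12129/75877) -> (75877/12129): both odd, 12129 mod 4 = 1, 75877 mod 4 = 1, so the flip contributes +1; sign now -1
(75877/12129): 75877 mod 12129 = 3103, so (75877/12129) = (3103/12129)
flip (3103/12129) -> (12129/3103): both odd, 3103 mod 4 = 3, 12129 mod 4 = 1, so the flip contributes +1; sign now -1
(12129/3103): 12129 mod 3103 = 2820, so (12129/3103) = (2820/3103)
factor out 2^2: 2820 = 2^2·705; with 3103 mod 8 = 7, (2/3103) = +1; sign now -1; continue with (705/3103)
flip (705/3103) -> (3103/705): both odd, 705 mod 4 = 1, 3103 mod 4 = 3, so the flip contributes +1; sign now -1
(3103/705): 3103 mod 705 = 283, so (3103/705) = (283/705)
flip (283/705) -> (705/283): both odd, 283 mod 4 = 3, 705 mod 4 = 1, so the flip contributes +1; sign now -1
(705/283): 705 mod 283 = 139, so (705/283) = (139/283)
flip (139/283) -> (283/139): both odd, 139 mod 4 = 3, 283 mod 4 = 3, so the flip contributes -1; sign now +1
(283/139): 283 mod 139 = 5, so (283/139) = (5/139)
flip (5/139) -> (139/5): both odd, 5 mod 4 = 1, 139 mod 4 = 3, so the flip contributes +1; sign now +1
(139/5): 139 mod 5 = 4, so (139/5) = (4/5)
factor out 2^2: 4 = 2^2·1; with 5 mod 8 = 5, (2/5) = -1; sign now +1; continue with (1/5)
reached (1/5) = 1, so the symbol is +1

1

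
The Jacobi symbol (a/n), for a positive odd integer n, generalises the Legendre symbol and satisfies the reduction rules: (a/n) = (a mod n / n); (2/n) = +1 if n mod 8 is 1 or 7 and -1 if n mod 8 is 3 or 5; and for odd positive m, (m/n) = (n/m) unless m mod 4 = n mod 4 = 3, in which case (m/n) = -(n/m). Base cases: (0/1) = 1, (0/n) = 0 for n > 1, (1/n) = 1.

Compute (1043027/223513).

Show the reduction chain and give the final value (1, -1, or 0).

(1043027/223513): 1043027 mod 223513 = 148975, so (1043027/223513) = (148975/223513)
flip (148975/223513) -> (223513/148975): both odd, 148975 mod 4 = 3, 223513 mod 4 = 1, so the flip contributes +1; sign now +1
(223513/148975): 223513 mod 148975 = 74538, so (223513/148975) = (74538/148975)
factor out 2^1: 74538 = 2^1·37269; with 148975 mod 8 = 7, (2/148975) = +1; sign now +1; continue with (37269/148975)
flip (37269/148975) -> (148975/37269): both odd, 37269 mod 4 = 1, 148975 mod 4 = 3, so the flip contributes +1; sign now +1
(148975/37269): 148975 mod 37269 = 37168, so (148975/37269) = (37168/37269)
factor out 2^4: 37168 = 2^4·2323; with 37269 mod 8 = 5, (2/37269) = -1; sign now +1; continue with (2323/37269)
flip (2323/37269) -> (37269/2323): both odd, 2323 mod 4 = 3, 37269 mod 4 = 1, so the flip contributes +1; sign now +1
(37269/2323): 37269 mod 2323 = 101, so (37269/2323) = (101/2323)
flip (101/2323) -> (2323/101): both odd, 101 mod 4 = 1, 2323 mod 4 = 3, so the flip contributes +1; sign now +1
(2323/101): 2323 mod 101 = 0, so (2323/101) = (0/101)
reached (0/101); gcd(a, n) > 1, so (0/101) = 0 and the symbol is 0

0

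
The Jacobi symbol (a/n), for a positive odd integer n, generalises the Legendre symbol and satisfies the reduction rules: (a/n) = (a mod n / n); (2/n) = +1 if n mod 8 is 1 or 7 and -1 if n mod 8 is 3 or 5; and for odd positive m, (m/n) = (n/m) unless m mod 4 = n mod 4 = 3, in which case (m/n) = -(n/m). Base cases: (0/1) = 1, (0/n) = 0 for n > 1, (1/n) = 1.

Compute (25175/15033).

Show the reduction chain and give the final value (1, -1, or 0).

-1

(25175/15033) = (10142/15033)   [reduce mod 15033]
10142 = 2^1·5071; (2/15033) = +1 since 15033 mod 8 = 1, so (10142/15033) = (+1)^1·(5071/15033); sign now +1
reciprocity: (5071/15033) = +1·(15033/5071) since 5071 mod 4 = 3, 15033 mod 4 = 1; sign now +1
(15033/5071) = (4891/5071)   [reduce mod 5071]
reciprocity: (4891/5071) = -1·(5071/4891) since 4891 mod 4 = 3, 5071 mod 4 = 3; sign now -1
(5071/4891) = (180/4891)   [reduce mod 4891]
180 = 2^2·45; (2/4891) = -1 since 4891 mod 8 = 3, so (180/4891) = (-1)^2·(45/4891); sign now -1
reciprocity: (45/4891) = +1·(4891/45) since 45 mod 4 = 1, 4891 mod 4 = 3; sign now -1
(4891/45) = (31/45)   [reduce mod 45]
reciprocity: (31/45) = +1·(45/31) since 31 mod 4 = 3, 45 mod 4 = 1; sign now -1
(45/31) = (14/31)   [reduce mod 31]
14 = 2^1·7; (2/31) = +1 since 31 mod 8 = 7, so (14/31) = (+1)^1·(7/31); sign now -1
reciprocity: (7/31) = -1·(31/7) since 7 mod 4 = 3, 31 mod 4 = 3; sign now +1
(31/7) = (3/7)   [reduce mod 7]
reciprocity: (3/7) = -1·(7/3) since 3 mod 4 = 3, 7 mod 4 = 3; sign now -1
(7/3) = (1/3)   [reduce mod 3]
(1/3) = 1; final value = sign = -1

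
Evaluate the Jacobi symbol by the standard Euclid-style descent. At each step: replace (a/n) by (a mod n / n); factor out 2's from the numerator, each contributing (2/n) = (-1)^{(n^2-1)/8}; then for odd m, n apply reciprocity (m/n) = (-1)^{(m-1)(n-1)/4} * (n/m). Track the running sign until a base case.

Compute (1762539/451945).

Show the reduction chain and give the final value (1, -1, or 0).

(1762539/451945) = (406704/451945)   [reduce mod 451945]
406704 = 2^4·25419; (2/451945) = +1 since 451945 mod 8 = 1, so (406704/451945) = (+1)^4·(25419/451945); sign now +1
reciprocity: (25419/451945) = +1·(451945/25419) since 25419 mod 4 = 3, 451945 mod 4 = 1; sign now +1
(451945/25419) = (19822/25419)   [reduce mod 25419]
19822 = 2^1·9911; (2/25419) = -1 since 25419 mod 8 = 3, so (19822/25419) = (-1)^1·(9911/25419); sign now -1
reciprocity: (9911/25419) = -1·(25419/9911) since 9911 mod 4 = 3, 25419 mod 4 = 3; sign now +1
(25419/9911) = (5597/9911)   [reduce mod 9911]
reciprocity: (5597/9911) = +1·(9911/5597) since 5597 mod 4 = 1, 9911 mod 4 = 3; sign now +1
(9911/5597) = (4314/5597)   [reduce mod 5597]
4314 = 2^1·2157; (2/5597) = -1 since 5597 mod 8 = 5, so (4314/5597) = (-1)^1·(2157/5597); sign now -1
reciprocity: (2157/5597) = +1·(5597/2157) since 2157 mod 4 = 1, 5597 mod 4 = 1; sign now -1
(5597/2157) = (1283/2157)   [reduce mod 2157]
reciprocity: (1283/2157) = +1·(2157/1283) since 1283 mod 4 = 3, 2157 mod 4 = 1; sign now -1
(2157/1283) = (874/1283)   [reduce mod 1283]
874 = 2^1·437; (2/1283) = -1 since 1283 mod 8 = 3, so (874/1283) = (-1)^1·(437/1283); sign now +1
reciprocity: (437/1283) = +1·(1283/437) since 437 mod 4 = 1, 1283 mod 4 = 3; sign now +1
(1283/437) = (409/437)   [reduce mod 437]
reciprocity: (409/437) = +1·(437/409) since 409 mod 4 = 1, 437 mod 4 = 1; sign now +1
(437/409) = (28/409)   [reduce mod 409]
28 = 2^2·7; (2/409) = +1 since 409 mod 8 = 1, so (28/409) = (+1)^2·(7/409); sign now +1
reciprocity: (7/409) = +1·(409/7) since 7 mod 4 = 3, 409 mod 4 = 1; sign now +1
(409/7) = (3/7)   [reduce mod 7]
reciprocity: (3/7) = -1·(7/3) since 3 mod 4 = 3, 7 mod 4 = 3; sign now -1
(7/3) = (1/3)   [reduce mod 3]
(1/3) = 1; final value = sign = -1

-1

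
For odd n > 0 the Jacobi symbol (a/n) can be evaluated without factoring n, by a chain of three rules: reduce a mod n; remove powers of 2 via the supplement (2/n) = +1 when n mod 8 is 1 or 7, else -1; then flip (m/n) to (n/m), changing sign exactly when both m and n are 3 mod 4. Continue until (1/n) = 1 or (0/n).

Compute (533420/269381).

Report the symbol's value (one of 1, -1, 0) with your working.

1

(533420/269381): 533420 mod 269381 = 264039, so (533420/269381) = (264039/269381)
flip (264039/269381) -> (269381/264039): both odd, 264039 mod 4 = 3, 269381 mod 4 = 1, so the flip contributes +1; sign now +1
(269381/264039): 269381 mod 264039 = 5342, so (269381/264039) = (5342/264039)
factor out 2^1: 5342 = 2^1·2671; with 264039 mod 8 = 7, (2/264039) = +1; sign now +1; continue with (2671/264039)
flip (2671/264039) -> (264039/2671): both odd, 2671 mod 4 = 3, 264039 mod 4 = 3, so the flip contributes -1; sign now -1
(264039/2671): 264039 mod 2671 = 2281, so (264039/2671) = (2281/2671)
flip (2281/2671) -> (2671/2281): both odd, 2281 mod 4 = 1, 2671 mod 4 = 3, so the flip contributes +1; sign now -1
(2671/2281): 2671 mod 2281 = 390, so (2671/2281) = (390/2281)
factor out 2^1: 390 = 2^1·195; with 2281 mod 8 = 1, (2/2281) = +1; sign now -1; continue with (195/2281)
flip (195/2281) -> (2281/195): both odd, 195 mod 4 = 3, 2281 mod 4 = 1, so the flip contributes +1; sign now -1
(2281/195): 2281 mod 195 = 136, so (2281/195) = (136/195)
factor out 2^3: 136 = 2^3·17; with 195 mod 8 = 3, (2/195) = -1; sign now +1; continue with (17/195)
flip (17/195) -> (195/17): both odd, 17 mod 4 = 1, 195 mod 4 = 3, so the flip contributes +1; sign now +1
(195/17): 195 mod 17 = 8, so (195/17) = (8/17)
factor out 2^3: 8 = 2^3·1; with 17 mod 8 = 1, (2/17) = +1; sign now +1; continue with (1/17)
reached (1/17) = 1, so the symbol is +1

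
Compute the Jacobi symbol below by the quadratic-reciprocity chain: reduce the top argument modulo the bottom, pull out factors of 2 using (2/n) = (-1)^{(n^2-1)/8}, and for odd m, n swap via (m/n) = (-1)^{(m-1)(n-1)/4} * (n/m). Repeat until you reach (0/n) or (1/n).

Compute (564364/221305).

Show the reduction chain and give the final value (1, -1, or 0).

(564364/221305): 564364 mod 221305 = 121754, so (564364/221305) = (121754/221305)
factor out 2^1: 121754 = 2^1·60877; with 221305 mod 8 = 1, (2/221305) = +1; sign now +1; continue with (60877/221305)
flip (60877/221305) -> (221305/60877): both odd, 60877 mod 4 = 1, 221305 mod 4 = 1, so the flip contributes +1; sign now +1
(221305/60877): 221305 mod 60877 = 38674, so (221305/60877) = (38674/60877)
factor out 2^1: 38674 = 2^1·19337; with 60877 mod 8 = 5, (2/60877) = -1; sign now -1; continue with (19337/60877)
flip (19337/60877) -> (60877/19337): both odd, 19337 mod 4 = 1, 60877 mod 4 = 1, so the flip contributes +1; sign now -1
(60877/19337): 60877 mod 19337 = 2866, so (60877/19337) = (2866/19337)
factor out 2^1: 2866 = 2^1·1433; with 19337 mod 8 = 1, (2/19337) = +1; sign now -1; continue with (1433/19337)
flip (1433/19337) -> (19337/1433): both odd, 1433 mod 4 = 1, 19337 mod 4 = 1, so the flip contributes +1; sign now -1
(19337/1433): 19337 mod 1433 = 708, so (19337/1433) = (708/1433)
factor out 2^2: 708 = 2^2·177; with 1433 mod 8 = 1, (2/1433) = +1; sign now -1; continue with (177/1433)
flip (177/1433) -> (1433/177): both odd, 177 mod 4 = 1, 1433 mod 4 = 1, so the flip contributes +1; sign now -1
(1433/177): 1433 mod 177 = 17, so (1433/177) = (17/177)
flip (17/177) -> (177/17): both odd, 17 mod 4 = 1, 177 mod 4 = 1, so the flip contributes +1; sign now -1
(177/17): 177 mod 17 = 7, so (177/17) = (7/17)
flip (7/17) -> (17/7): both odd, 7 mod 4 = 3, 17 mod 4 = 1, so the flip contributes +1; sign now -1
(17/7): 17 mod 7 = 3, so (17/7) = (3/7)
flip (3/7) -> (7/3): both odd, 3 mod 4 = 3, 7 mod 4 = 3, so the flip contributes -1; sign now +1
(7/3): 7 mod 3 = 1, so (7/3) = (1/3)
reached (1/3) = 1, so the symbol is +1

1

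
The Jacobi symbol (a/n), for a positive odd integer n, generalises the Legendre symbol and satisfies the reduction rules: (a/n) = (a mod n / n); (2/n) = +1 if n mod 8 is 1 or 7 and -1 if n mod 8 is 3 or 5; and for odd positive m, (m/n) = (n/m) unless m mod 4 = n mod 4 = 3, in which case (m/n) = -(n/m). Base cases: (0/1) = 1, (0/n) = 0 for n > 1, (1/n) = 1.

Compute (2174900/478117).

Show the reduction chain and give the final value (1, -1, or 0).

(2174900/478117) = (262432/478117)   [reduce mod 478117]
262432 = 2^5·8201; (2/478117) = -1 since 478117 mod 8 = 5, so (262432/478117) = (-1)^5·(8201/478117); sign now -1
reciprocity: (8201/478117) = +1·(478117/8201) since 8201 mod 4 = 1, 478117 mod 4 = 1; sign now -1
(478117/8201) = (2459/8201)   [reduce mod 8201]
reciprocity: (2459/8201) = +1·(8201/2459) since 2459 mod 4 = 3, 8201 mod 4 = 1; sign now -1
(8201/2459) = (824/2459)   [reduce mod 2459]
824 = 2^3·103; (2/2459) = -1 since 2459 mod 8 = 3, so (824/2459) = (-1)^3·(103/2459); sign now +1
reciprocity: (103/2459) = -1·(2459/103) since 103 mod 4 = 3, 2459 mod 4 = 3; sign now -1
(2459/103) = (90/103)   [reduce mod 103]
90 = 2^1·45; (2/103) = +1 since 103 mod 8 = 7, so (90/103) = (+1)^1·(45/103); sign now -1
reciprocity: (45/103) = +1·(103/45) since 45 mod 4 = 1, 103 mod 4 = 3; sign now -1
(103/45) = (13/45)   [reduce mod 45]
reciprocity: (13/45) = +1·(45/13) since 13 mod 4 = 1, 45 mod 4 = 1; sign now -1
(45/13) = (6/13)   [reduce mod 13]
6 = 2^1·3; (2/13) = -1 since 13 mod 8 = 5, so (6/13) = (-1)^1·(3/13); sign now +1
reciprocity: (3/13) = +1·(13/3) since 3 mod 4 = 3, 13 mod 4 = 1; sign now +1
(13/3) = (1/3)   [reduce mod 3]
(1/3) = 1; final value = sign = +1

1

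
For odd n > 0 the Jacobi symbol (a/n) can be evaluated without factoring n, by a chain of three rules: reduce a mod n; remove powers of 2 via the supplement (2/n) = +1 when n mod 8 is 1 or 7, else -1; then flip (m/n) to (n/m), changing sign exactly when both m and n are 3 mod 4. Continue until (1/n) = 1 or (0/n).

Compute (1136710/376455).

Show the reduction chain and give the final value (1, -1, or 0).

0

(1136710/376455) = (7345/376455)   [reduce mod 376455]
reciprocity: (7345/376455) = +1·(376455/7345) since 7345 mod 4 = 1, 376455 mod 4 = 3; sign now +1
(376455/7345) = (1860/7345)   [reduce mod 7345]
1860 = 2^2·465; (2/7345) = +1 since 7345 mod 8 = 1, so (1860/7345) = (+1)^2·(465/7345); sign now +1
reciprocity: (465/7345) = +1·(7345/465) since 465 mod 4 = 1, 7345 mod 4 = 1; sign now +1
(7345/465) = (370/465)   [reduce mod 465]
370 = 2^1·185; (2/465) = +1 since 465 mod 8 = 1, so (370/465) = (+1)^1·(185/465); sign now +1
reciprocity: (185/465) = +1·(465/185) since 185 mod 4 = 1, 465 mod 4 = 1; sign now +1
(465/185) = (95/185)   [reduce mod 185]
reciprocity: (95/185) = +1·(185/95) since 95 mod 4 = 3, 185 mod 4 = 1; sign now +1
(185/95) = (90/95)   [reduce mod 95]
90 = 2^1·45; (2/95) = +1 since 95 mod 8 = 7, so (90/95) = (+1)^1·(45/95); sign now +1
reciprocity: (45/95) = +1·(95/45) since 45 mod 4 = 1, 95 mod 4 = 3; sign now +1
(95/45) = (5/45)   [reduce mod 45]
reciprocity: (5/45) = +1·(45/5) since 5 mod 4 = 1, 45 mod 4 = 1; sign now +1
(45/5) = (0/5)   [reduce mod 5]
(0/5) = 0   [gcd(a, n) > 1]; final value = 0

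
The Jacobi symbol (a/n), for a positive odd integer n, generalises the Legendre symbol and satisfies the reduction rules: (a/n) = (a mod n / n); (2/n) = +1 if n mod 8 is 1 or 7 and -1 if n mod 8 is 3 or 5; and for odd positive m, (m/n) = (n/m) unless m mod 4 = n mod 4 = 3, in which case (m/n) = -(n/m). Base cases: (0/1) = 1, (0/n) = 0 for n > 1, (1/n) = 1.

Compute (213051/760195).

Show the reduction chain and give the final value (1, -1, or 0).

-1

flip (213051/760195) -> (760195/213051): both odd, 213051 mod 4 = 3, 760195 mod 4 = 3, so the flip contributes -1; sign now -1
(760195/213051): 760195 mod 213051 = 121042, so (760195/213051) = (121042/213051)
factor out 2^1: 121042 = 2^1·60521; with 213051 mod 8 = 3, (2/213051) = -1; sign now +1; continue with (60521/213051)
flip (60521/213051) -> (213051/60521): both odd, 60521 mod 4 = 1, 213051 mod 4 = 3, so the flip contributes +1; sign now +1
(213051/60521): 213051 mod 60521 = 31488, so (213051/60521) = (31488/60521)
factor out 2^8: 31488 = 2^8·123; with 60521 mod 8 = 1, (2/60521) = +1; sign now +1; continue with (123/60521)
flip (123/60521) -> (60521/123): both odd, 123 mod 4 = 3, 60521 mod 4 = 1, so the flip contributes +1; sign now +1
(60521/123): 60521 mod 123 = 5, so (60521/123) = (5/123)
flip (5/123) -> (123/5): both odd, 5 mod 4 = 1, 123 mod 4 = 3, so the flip contributes +1; sign now +1
(123/5): 123 mod 5 = 3, so (123/5) = (3/5)
flip (3/5) -> (5/3): both odd, 3 mod 4 = 3, 5 mod 4 = 1, so the flip contributes +1; sign now +1
(5/3): 5 mod 3 = 2, so (5/3) = (2/3)
factor out 2^1: 2 = 2^1·1; with 3 mod 8 = 3, (2/3) = -1; sign now -1; continue with (1/3)
reached (1/3) = 1, so the symbol is -1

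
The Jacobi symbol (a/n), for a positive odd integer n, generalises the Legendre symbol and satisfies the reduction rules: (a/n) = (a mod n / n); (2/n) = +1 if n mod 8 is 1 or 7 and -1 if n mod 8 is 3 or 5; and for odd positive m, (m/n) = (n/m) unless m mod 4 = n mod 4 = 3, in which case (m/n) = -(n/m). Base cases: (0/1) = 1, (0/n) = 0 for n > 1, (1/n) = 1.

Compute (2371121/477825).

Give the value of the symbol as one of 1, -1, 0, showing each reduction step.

1

(2371121/477825) = (459821/477825)   [reduce mod 477825]
reciprocity: (459821/477825) = +1·(477825/459821) since 459821 mod 4 = 1, 477825 mod 4 = 1; sign now +1
(477825/459821) = (18004/459821)   [reduce mod 459821]
18004 = 2^2·4501; (2/459821) = -1 since 459821 mod 8 = 5, so (18004/459821) = (-1)^2·(4501/459821); sign now +1
reciprocity: (4501/459821) = +1·(459821/4501) since 4501 mod 4 = 1, 459821 mod 4 = 1; sign now +1
(459821/4501) = (719/4501)   [reduce mod 4501]
reciprocity: (719/4501) = +1·(4501/719) since 719 mod 4 = 3, 4501 mod 4 = 1; sign now +1
(4501/719) = (187/719)   [reduce mod 719]
reciprocity: (187/719) = -1·(719/187) since 187 mod 4 = 3, 719 mod 4 = 3; sign now -1
(719/187) = (158/187)   [reduce mod 187]
158 = 2^1·79; (2/187) = -1 since 187 mod 8 = 3, so (158/187) = (-1)^1·(79/187); sign now +1
reciprocity: (79/187) = -1·(187/79) since 79 mod 4 = 3, 187 mod 4 = 3; sign now -1
(187/79) = (29/79)   [reduce mod 79]
reciprocity: (29/79) = +1·(79/29) since 29 mod 4 = 1, 79 mod 4 = 3; sign now -1
(79/29) = (21/29)   [reduce mod 29]
reciprocity: (21/29) = +1·(29/21) since 21 mod 4 = 1, 29 mod 4 = 1; sign now -1
(29/21) = (8/21)   [reduce mod 21]
8 = 2^3·1; (2/21) = -1 since 21 mod 8 = 5, so (8/21) = (-1)^3·(1/21); sign now +1
(1/21) = 1; final value = sign = +1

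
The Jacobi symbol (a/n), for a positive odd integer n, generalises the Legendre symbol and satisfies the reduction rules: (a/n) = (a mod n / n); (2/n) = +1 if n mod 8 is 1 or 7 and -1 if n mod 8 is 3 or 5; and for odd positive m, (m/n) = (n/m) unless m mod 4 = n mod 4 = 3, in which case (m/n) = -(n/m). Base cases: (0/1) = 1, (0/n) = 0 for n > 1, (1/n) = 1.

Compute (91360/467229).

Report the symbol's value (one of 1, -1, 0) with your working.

1

91360 = 2^5·2855; (2/467229) = -1 since 467229 mod 8 = 5, so (91360/467229) = (-1)^5·(2855/467229); sign now -1
reciprocity: (2855/467229) = +1·(467229/2855) since 2855 mod 4 = 3, 467229 mod 4 = 1; sign now -1
(467229/2855) = (1864/2855)   [reduce mod 2855]
1864 = 2^3·233; (2/2855) = +1 since 2855 mod 8 = 7, so (1864/2855) = (+1)^3·(233/2855); sign now -1
reciprocity: (233/2855) = +1·(2855/233) since 233 mod 4 = 1, 2855 mod 4 = 3; sign now -1
(2855/233) = (59/233)   [reduce mod 233]
reciprocity: (59/233) = +1·(233/59) since 59 mod 4 = 3, 233 mod 4 = 1; sign now -1
(233/59) = (56/59)   [reduce mod 59]
56 = 2^3·7; (2/59) = -1 since 59 mod 8 = 3, so (56/59) = (-1)^3·(7/59); sign now +1
reciprocity: (7/59) = -1·(59/7) since 7 mod 4 = 3, 59 mod 4 = 3; sign now -1
(59/7) = (3/7)   [reduce mod 7]
reciprocity: (3/7) = -1·(7/3) since 3 mod 4 = 3, 7 mod 4 = 3; sign now +1
(7/3) = (1/3)   [reduce mod 3]
(1/3) = 1; final value = sign = +1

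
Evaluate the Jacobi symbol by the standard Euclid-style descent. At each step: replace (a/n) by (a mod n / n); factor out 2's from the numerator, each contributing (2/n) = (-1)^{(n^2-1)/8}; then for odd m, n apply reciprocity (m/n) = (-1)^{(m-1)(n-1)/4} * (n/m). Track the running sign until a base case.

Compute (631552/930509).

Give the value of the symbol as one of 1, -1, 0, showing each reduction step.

631552 = 2^8·2467; (2/930509) = -1 since 930509 mod 8 = 5, so (631552/930509) = (-1)^8·(2467/930509); sign now +1
reciprocity: (2467/930509) = +1·(930509/2467) since 2467 mod 4 = 3, 930509 mod 4 = 1; sign now +1
(930509/2467) = (450/2467)   [reduce mod 2467]
450 = 2^1·225; (2/2467) = -1 since 2467 mod 8 = 3, so (450/2467) = (-1)^1·(225/2467); sign now -1
reciprocity: (225/2467) = +1·(2467/225) since 225 mod 4 = 1, 2467 mod 4 = 3; sign now -1
(2467/225) = (217/225)   [reduce mod 225]
reciprocity: (217/225) = +1·(225/217) since 217 mod 4 = 1, 225 mod 4 = 1; sign now -1
(225/217) = (8/217)   [reduce mod 217]
8 = 2^3·1; (2/217) = +1 since 217 mod 8 = 1, so (8/217) = (+1)^3·(1/217); sign now -1
(1/217) = 1; final value = sign = -1

-1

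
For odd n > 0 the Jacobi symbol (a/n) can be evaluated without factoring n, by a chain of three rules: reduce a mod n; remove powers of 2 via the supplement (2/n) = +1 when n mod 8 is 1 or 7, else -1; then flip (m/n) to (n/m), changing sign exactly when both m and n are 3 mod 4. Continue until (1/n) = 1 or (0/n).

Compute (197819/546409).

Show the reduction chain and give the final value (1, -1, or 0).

1

reciprocity: (197819/546409) = +1·(546409/197819) since 197819 mod 4 = 3, 546409 mod 4 = 1; sign now +1
(546409/197819) = (150771/197819)   [reduce mod 197819]
reciprocity: (150771/197819) = -1·(197819/150771) since 150771 mod 4 = 3, 197819 mod 4 = 3; sign now -1
(197819/150771) = (47048/150771)   [reduce mod 150771]
47048 = 2^3·5881; (2/150771) = -1 since 150771 mod 8 = 3, so (47048/150771) = (-1)^3·(5881/150771); sign now +1
reciprocity: (5881/150771) = +1·(150771/5881) since 5881 mod 4 = 1, 150771 mod 4 = 3; sign now +1
(150771/5881) = (3746/5881)   [reduce mod 5881]
3746 = 2^1·1873; (2/5881) = +1 since 5881 mod 8 = 1, so (3746/5881) = (+1)^1·(1873/5881); sign now +1
reciprocity: (1873/5881) = +1·(5881/1873) since 1873 mod 4 = 1, 5881 mod 4 = 1; sign now +1
(5881/1873) = (262/1873)   [reduce mod 1873]
262 = 2^1·131; (2/1873) = +1 since 1873 mod 8 = 1, so (262/1873) = (+1)^1·(131/1873); sign now +1
reciprocity: (131/1873) = +1·(1873/131) since 131 mod 4 = 3, 1873 mod 4 = 1; sign now +1
(1873/131) = (39/131)   [reduce mod 131]
reciprocity: (39/131) = -1·(131/39) since 39 mod 4 = 3, 131 mod 4 = 3; sign now -1
(131/39) = (14/39)   [reduce mod 39]
14 = 2^1·7; (2/39) = +1 since 39 mod 8 = 7, so (14/39) = (+1)^1·(7/39); sign now -1
reciprocity: (7/39) = -1·(39/7) since 7 mod 4 = 3, 39 mod 4 = 3; sign now +1
(39/7) = (4/7)   [reduce mod 7]
4 = 2^2·1; (2/7) = +1 since 7 mod 8 = 7, so (4/7) = (+1)^2·(1/7); sign now +1
(1/7) = 1; final value = sign = +1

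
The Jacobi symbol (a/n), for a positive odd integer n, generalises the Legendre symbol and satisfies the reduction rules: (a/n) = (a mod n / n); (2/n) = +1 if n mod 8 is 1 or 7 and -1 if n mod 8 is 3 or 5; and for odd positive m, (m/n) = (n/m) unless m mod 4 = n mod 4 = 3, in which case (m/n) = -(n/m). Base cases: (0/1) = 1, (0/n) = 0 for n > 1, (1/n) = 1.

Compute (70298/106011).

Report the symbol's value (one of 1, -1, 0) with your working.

70298 = 2^1·35149; (2/106011) = -1 since 106011 mod 8 = 3, so (70298/106011) = (-1)^1·(35149/106011); sign now -1
reciprocity: (35149/106011) = +1·(106011/35149) since 35149 mod 4 = 1, 106011 mod 4 = 3; sign now -1
(106011/35149) = (564/35149)   [reduce mod 35149]
564 = 2^2·141; (2/35149) = -1 since 35149 mod 8 = 5, so (564/35149) = (-1)^2·(141/35149); sign now -1
reciprocity: (141/35149) = +1·(35149/141) since 141 mod 4 = 1, 35149 mod 4 = 1; sign now -1
(35149/141) = (40/141)   [reduce mod 141]
40 = 2^3·5; (2/141) = -1 since 141 mod 8 = 5, so (40/141) = (-1)^3·(5/141); sign now +1
reciprocity: (5/141) = +1·(141/5) since 5 mod 4 = 1, 141 mod 4 = 1; sign now +1
(141/5) = (1/5)   [reduce mod 5]
(1/5) = 1; final value = sign = +1

1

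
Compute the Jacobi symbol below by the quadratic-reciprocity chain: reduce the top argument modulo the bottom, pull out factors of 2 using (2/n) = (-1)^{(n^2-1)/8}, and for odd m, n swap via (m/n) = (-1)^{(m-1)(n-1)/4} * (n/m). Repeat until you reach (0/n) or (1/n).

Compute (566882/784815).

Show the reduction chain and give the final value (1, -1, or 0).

1

566882 = 2^1·283441; (2/784815) = +1 since 784815 mod 8 = 7, so (566882/784815) = (+1)^1·(283441/784815); sign now +1
reciprocity: (283441/784815) = +1·(784815/283441) since 283441 mod 4 = 1, 784815 mod 4 = 3; sign now +1
(784815/283441) = (217933/283441)   [reduce mod 283441]
reciprocity: (217933/283441) = +1·(283441/217933) since 217933 mod 4 = 1, 283441 mod 4 = 1; sign now +1
(283441/217933) = (65508/217933)   [reduce mod 217933]
65508 = 2^2·16377; (2/217933) = -1 since 217933 mod 8 = 5, so (65508/217933) = (-1)^2·(16377/217933); sign now +1
reciprocity: (16377/217933) = +1·(217933/16377) since 16377 mod 4 = 1, 217933 mod 4 = 1; sign now +1
(217933/16377) = (5032/16377)   [reduce mod 16377]
5032 = 2^3·629; (2/16377) = +1 since 16377 mod 8 = 1, so (5032/16377) = (+1)^3·(629/16377); sign now +1
reciprocity: (629/16377) = +1·(16377/629) since 629 mod 4 = 1, 16377 mod 4 = 1; sign now +1
(16377/629) = (23/629)   [reduce mod 629]
reciprocity: (23/629) = +1·(629/23) since 23 mod 4 = 3, 629 mod 4 = 1; sign now +1
(629/23) = (8/23)   [reduce mod 23]
8 = 2^3·1; (2/23) = +1 since 23 mod 8 = 7, so (8/23) = (+1)^3·(1/23); sign now +1
(1/23) = 1; final value = sign = +1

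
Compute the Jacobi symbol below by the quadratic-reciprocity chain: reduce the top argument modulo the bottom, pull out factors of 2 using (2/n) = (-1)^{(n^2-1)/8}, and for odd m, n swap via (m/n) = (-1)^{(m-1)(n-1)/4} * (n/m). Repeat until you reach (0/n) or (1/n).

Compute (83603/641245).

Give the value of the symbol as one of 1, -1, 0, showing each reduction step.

-1

reciprocity: (83603/641245) = +1·(641245/83603) since 83603 mod 4 = 3, 641245 mod 4 = 1; sign now +1
(641245/83603) = (56024/83603)   [reduce mod 83603]
56024 = 2^3·7003; (2/83603) = -1 since 83603 mod 8 = 3, so (56024/83603) = (-1)^3·(7003/83603); sign now -1
reciprocity: (7003/83603) = -1·(83603/7003) since 7003 mod 4 = 3, 83603 mod 4 = 3; sign now +1
(83603/7003) = (6570/7003)   [reduce mod 7003]
6570 = 2^1·3285; (2/7003) = -1 since 7003 mod 8 = 3, so (6570/7003) = (-1)^1·(3285/7003); sign now -1
reciprocity: (3285/7003) = +1·(7003/3285) since 3285 mod 4 = 1, 7003 mod 4 = 3; sign now -1
(7003/3285) = (433/3285)   [reduce mod 3285]
reciprocity: (433/3285) = +1·(3285/433) since 433 mod 4 = 1, 3285 mod 4 = 1; sign now -1
(3285/433) = (254/433)   [reduce mod 433]
254 = 2^1·127; (2/433) = +1 since 433 mod 8 = 1, so (254/433) = (+1)^1·(127/433); sign now -1
reciprocity: (127/433) = +1·(433/127) since 127 mod 4 = 3, 433 mod 4 = 1; sign now -1
(433/127) = (52/127)   [reduce mod 127]
52 = 2^2·13; (2/127) = +1 since 127 mod 8 = 7, so (52/127) = (+1)^2·(13/127); sign now -1
reciprocity: (13/127) = +1·(127/13) since 13 mod 4 = 1, 127 mod 4 = 3; sign now -1
(127/13) = (10/13)   [reduce mod 13]
10 = 2^1·5; (2/13) = -1 since 13 mod 8 = 5, so (10/13) = (-1)^1·(5/13); sign now +1
reciprocity: (5/13) = +1·(13/5) since 5 mod 4 = 1, 13 mod 4 = 1; sign now +1
(13/5) = (3/5)   [reduce mod 5]
reciprocity: (3/5) = +1·(5/3) since 3 mod 4 = 3, 5 mod 4 = 1; sign now +1
(5/3) = (2/3)   [reduce mod 3]
2 = 2^1·1; (2/3) = -1 since 3 mod 8 = 3, so (2/3) = (-1)^1·(1/3); sign now -1
(1/3) = 1; final value = sign = -1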